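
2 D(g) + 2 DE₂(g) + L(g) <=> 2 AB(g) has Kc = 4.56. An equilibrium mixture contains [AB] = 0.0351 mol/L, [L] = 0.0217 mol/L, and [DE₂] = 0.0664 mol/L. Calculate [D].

At equilibrium, Kc = [AB]² / ([D]²·[DE₂]²·[L]) = 4.56.
(0.0351)² / (([D])²·(0.0664)²·(0.0217)) = 4.56
[D]² = 2.82 ⇒ [D] = 1.68 mol/L

[D] = 1.68 mol/L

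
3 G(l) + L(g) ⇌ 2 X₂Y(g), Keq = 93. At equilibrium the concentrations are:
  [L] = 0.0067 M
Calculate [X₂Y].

[X₂Y] = 0.79 M

(G is a pure liquid — omitted from Keq.)
At equilibrium, Keq = [X₂Y]² / [L] = 93.
([X₂Y])² / (0.0067) = 93
[X₂Y]² = 0.623 ⇒ [X₂Y] = 0.79 M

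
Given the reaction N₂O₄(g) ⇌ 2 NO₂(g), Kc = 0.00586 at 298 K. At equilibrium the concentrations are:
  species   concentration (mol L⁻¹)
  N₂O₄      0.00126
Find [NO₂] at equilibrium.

[NO₂] = 0.00272 mol L⁻¹

At equilibrium, Kc = [NO₂]² / [N₂O₄] = 0.00586.
([NO₂])² / (0.00126) = 0.00586
[NO₂]² = 7.38×10⁻⁶ ⇒ [NO₂] = 0.00272 mol L⁻¹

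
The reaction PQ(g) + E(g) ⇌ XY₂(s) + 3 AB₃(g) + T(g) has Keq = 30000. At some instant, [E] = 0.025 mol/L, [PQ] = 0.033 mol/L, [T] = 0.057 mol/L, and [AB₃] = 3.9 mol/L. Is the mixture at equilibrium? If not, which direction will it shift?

(XY₂ is a pure solid — omitted from Q.)
Q = [AB₃]³·[T] / ([PQ]·[E]) = (3.9)³·(0.057) / ((0.033)·(0.025)) = 4100
Q = 4100 < Keq = 30000: net forward reaction.

no; Q < K, reaction proceeds forward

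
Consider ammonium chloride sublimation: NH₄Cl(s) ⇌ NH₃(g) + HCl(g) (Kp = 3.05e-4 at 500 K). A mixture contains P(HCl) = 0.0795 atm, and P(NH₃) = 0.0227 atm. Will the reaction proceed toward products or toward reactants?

to the left

(NH₄Cl is a pure solid — omitted from Qp.)
Qp = P(NH₃)·P(HCl) = (0.0227)·(0.0795) = 0.00180
Qp = 0.00180 > Kp = 3.05e-4, so the reverse reaction proceeds.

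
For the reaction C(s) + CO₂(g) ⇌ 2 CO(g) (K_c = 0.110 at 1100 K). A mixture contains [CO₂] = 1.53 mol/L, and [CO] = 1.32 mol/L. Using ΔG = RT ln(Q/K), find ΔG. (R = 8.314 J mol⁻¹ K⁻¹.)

(C is a pure solid — omitted from Q_c.)
Q_c = [CO]² / [CO₂] = (1.32)² / (1.53) = 1.14
ΔG = RT ln(Q_c/K_c) = (8.314 J mol⁻¹ K⁻¹)(1100 K) × ln(1.14/0.110)
   = (9.145 kJ/mol)(2.338) = 21.4 kJ/mol
ΔG > 0, so the forward reaction is non-spontaneous (proceeds in reverse).

ΔG = 21.4 kJ/mol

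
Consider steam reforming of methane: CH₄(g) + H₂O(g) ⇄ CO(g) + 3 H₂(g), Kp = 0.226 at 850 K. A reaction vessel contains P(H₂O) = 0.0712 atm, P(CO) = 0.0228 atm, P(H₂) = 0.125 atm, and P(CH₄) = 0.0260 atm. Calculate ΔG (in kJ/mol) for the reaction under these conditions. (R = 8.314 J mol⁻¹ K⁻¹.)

ΔG = -15.8 kJ/mol

Qp = P(CO)·P(H₂)³ / (P(CH₄)·P(H₂O)) = (0.0228)·(0.125)³ / ((0.0260)·(0.0712)) = 0.0241
ΔG = RT ln(Qp/Kp) = (8.314 J mol⁻¹ K⁻¹)(850 K) × ln(0.0241/0.226)
   = (7.067 kJ/mol)(-2.238) = -15.8 kJ/mol
ΔG < 0, so the forward reaction is spontaneous (proceeds forward).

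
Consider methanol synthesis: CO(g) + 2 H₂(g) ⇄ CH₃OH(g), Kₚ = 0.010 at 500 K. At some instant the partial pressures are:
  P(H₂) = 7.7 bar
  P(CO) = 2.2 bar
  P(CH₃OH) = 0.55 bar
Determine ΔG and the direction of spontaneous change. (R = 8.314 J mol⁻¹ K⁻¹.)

Qₚ = P(CH₃OH) / (P(CO)·P(H₂)²) = (0.55) / ((2.2)·(7.7)²) = 0.00422
ΔG = RT ln(Qₚ/Kₚ) = (8.314 J mol⁻¹ K⁻¹)(500 K) × ln(0.00422/0.010)
   = (4.157 kJ/mol)(-0.8627) = -3.59 kJ/mol
ΔG < 0, so the forward reaction is spontaneous (proceeds forward).

ΔG = -3.59 kJ/mol; the forward reaction is spontaneous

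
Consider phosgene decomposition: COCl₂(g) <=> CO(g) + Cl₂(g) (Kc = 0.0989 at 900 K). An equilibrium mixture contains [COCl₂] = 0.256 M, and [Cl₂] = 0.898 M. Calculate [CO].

At equilibrium, Kc = [CO]·[Cl₂] / [COCl₂] = 0.0989.
([CO])·(0.898) / (0.256) = 0.0989
[CO] = 0.0282 M

[CO] = 0.0282 M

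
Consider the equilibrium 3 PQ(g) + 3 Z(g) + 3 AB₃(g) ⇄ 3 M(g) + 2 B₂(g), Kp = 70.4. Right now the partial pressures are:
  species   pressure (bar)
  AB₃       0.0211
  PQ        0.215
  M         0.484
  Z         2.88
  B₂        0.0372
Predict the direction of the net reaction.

no net change (already at equilibrium)

Qp = P(M)³·P(B₂)² / (P(PQ)³·P(Z)³·P(AB₃)³) = (0.484)³·(0.0372)² / ((0.215)³·(2.88)³·(0.0211)³) = 70.4
Qp = 70.4 = Kp, so the system is already at equilibrium.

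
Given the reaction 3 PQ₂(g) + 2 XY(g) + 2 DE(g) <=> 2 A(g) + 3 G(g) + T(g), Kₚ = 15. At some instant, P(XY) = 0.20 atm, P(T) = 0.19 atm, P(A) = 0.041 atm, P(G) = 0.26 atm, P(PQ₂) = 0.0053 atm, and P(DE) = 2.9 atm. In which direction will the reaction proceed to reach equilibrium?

Qₚ = P(A)²·P(G)³·P(T) / (P(PQ₂)³·P(XY)²·P(DE)²) = (0.041)²·(0.26)³·(0.19) / ((0.0053)³·(0.20)²·(2.9)²) = 110
Qₚ = 110 > Kₚ = 15, so the reverse reaction proceeds.

toward reactants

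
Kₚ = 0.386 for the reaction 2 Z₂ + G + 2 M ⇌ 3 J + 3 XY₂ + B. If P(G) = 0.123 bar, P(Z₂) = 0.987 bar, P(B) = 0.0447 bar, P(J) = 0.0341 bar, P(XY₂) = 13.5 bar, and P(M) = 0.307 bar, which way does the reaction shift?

Qₚ = P(J)³·P(XY₂)³·P(B) / (P(Z₂)²·P(G)·P(M)²) = (0.0341)³·(13.5)³·(0.0447) / ((0.987)²·(0.123)·(0.307)²) = 0.386
Qₚ = 0.386 = Kₚ, so the system is already at equilibrium.

no net change (already at equilibrium)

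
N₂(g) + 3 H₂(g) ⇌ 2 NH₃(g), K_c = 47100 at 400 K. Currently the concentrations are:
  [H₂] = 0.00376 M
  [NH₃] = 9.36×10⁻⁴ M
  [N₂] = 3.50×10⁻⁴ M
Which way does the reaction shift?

at equilibrium

Q_c = [NH₃]² / ([N₂]·[H₂]³) = (9.36×10⁻⁴)² / ((3.50×10⁻⁴)·(0.00376)³) = 47100
Q_c = 47100 = K_c, so the system is already at equilibrium.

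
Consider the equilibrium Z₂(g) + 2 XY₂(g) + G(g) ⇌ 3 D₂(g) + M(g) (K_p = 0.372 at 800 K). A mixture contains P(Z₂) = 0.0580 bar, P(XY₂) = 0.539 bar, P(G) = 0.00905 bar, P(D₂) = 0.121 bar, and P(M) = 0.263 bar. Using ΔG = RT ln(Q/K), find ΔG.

Q_p = P(D₂)³·P(M) / (P(Z₂)·P(XY₂)²·P(G)) = (0.121)³·(0.263) / ((0.0580)·(0.539)²·(0.00905)) = 3.06
ΔG = RT ln(Q_p/K_p) = (8.314 J mol⁻¹ K⁻¹)(800 K) × ln(3.06/0.372)
   = (6.651 kJ/mol)(2.107) = 14.0 kJ/mol
ΔG > 0, so the forward reaction is non-spontaneous (proceeds in reverse).

ΔG = 14.0 kJ/mol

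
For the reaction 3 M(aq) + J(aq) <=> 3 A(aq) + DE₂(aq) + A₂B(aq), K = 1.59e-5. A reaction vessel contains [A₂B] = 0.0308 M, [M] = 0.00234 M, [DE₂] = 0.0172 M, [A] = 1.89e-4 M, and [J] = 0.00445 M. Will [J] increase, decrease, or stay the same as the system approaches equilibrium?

increase

Q = [A]³·[DE₂]·[A₂B] / ([M]³·[J]) = (1.89e-4)³·(0.0172)·(0.0308) / ((0.00234)³·(0.00445)) = 6.27e-5
Q = 6.27e-5 > K = 1.59e-5: net reverse reaction.
J is a reactant, so it increases.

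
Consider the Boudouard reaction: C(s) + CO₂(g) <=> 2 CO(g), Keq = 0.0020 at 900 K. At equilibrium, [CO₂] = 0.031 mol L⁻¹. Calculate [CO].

[CO] = 0.0079 mol L⁻¹

(C is a pure solid — omitted from Keq.)
At equilibrium, Keq = [CO]² / [CO₂] = 0.0020.
([CO])² / (0.031) = 0.0020
[CO]² = 6.20e-5 ⇒ [CO] = 0.0079 mol L⁻¹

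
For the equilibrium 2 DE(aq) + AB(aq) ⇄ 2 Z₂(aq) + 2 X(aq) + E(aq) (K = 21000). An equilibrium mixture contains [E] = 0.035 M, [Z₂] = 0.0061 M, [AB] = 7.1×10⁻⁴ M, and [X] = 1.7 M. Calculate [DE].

At equilibrium, K = [Z₂]²·[X]²·[E] / ([DE]²·[AB]) = 21000.
(0.0061)²·(1.7)²·(0.035) / (([DE])²·(7.1×10⁻⁴)) = 21000
[DE]² = 2.52×10⁻⁷ ⇒ [DE] = 5.0×10⁻⁴ M

[DE] = 5.0×10⁻⁴ M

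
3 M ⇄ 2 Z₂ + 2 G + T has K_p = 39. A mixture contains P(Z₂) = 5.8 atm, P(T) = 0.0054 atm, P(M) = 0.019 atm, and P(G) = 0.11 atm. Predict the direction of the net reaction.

in the reverse direction

Q_p = P(Z₂)²·P(G)²·P(T) / P(M)³ = (5.8)²·(0.11)²·(0.0054) / (0.019)³ = 320
Q_p = 320 > K_p = 39, so the reverse reaction proceeds.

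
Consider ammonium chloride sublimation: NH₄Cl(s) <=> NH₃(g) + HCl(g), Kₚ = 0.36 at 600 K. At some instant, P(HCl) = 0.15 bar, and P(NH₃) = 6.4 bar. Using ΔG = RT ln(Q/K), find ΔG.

ΔG = 4.89 kJ/mol

(NH₄Cl is a pure solid — omitted from Qₚ.)
Qₚ = P(NH₃)·P(HCl) = (6.4)·(0.15) = 0.960
ΔG = RT ln(Qₚ/Kₚ) = (8.314 J mol⁻¹ K⁻¹)(600 K) × ln(0.960/0.36)
   = (4.988 kJ/mol)(0.9808) = 4.89 kJ/mol
ΔG > 0, so the forward reaction is non-spontaneous (proceeds in reverse).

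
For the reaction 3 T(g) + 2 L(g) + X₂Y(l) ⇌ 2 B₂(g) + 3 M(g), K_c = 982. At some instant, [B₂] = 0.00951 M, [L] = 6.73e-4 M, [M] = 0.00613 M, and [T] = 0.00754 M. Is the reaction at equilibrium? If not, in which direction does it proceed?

(X₂Y is a pure liquid — omitted from Q_c.)
Q_c = [B₂]²·[M]³ / ([T]³·[L]²) = (0.00951)²·(0.00613)³ / ((0.00754)³·(6.73e-4)²) = 107
Q_c = 107 < K_c = 982, so the forward reaction proceeds.

forward (toward products)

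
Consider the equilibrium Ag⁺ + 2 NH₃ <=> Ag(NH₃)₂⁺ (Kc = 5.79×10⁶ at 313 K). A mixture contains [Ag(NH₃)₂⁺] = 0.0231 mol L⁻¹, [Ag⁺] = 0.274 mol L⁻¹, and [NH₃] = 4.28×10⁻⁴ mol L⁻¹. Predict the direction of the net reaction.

Qc = [Ag(NH₃)₂⁺] / ([Ag⁺]·[NH₃]²) = (0.0231) / ((0.274)·(4.28×10⁻⁴)²) = 4.60×10⁵
Qc = 4.60×10⁵ < Kc = 5.79×10⁶, so the forward reaction proceeds.

toward products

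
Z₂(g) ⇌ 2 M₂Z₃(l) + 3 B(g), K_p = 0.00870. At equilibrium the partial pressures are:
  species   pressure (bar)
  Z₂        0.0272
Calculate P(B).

(M₂Z₃ is a pure liquid — omitted from K_p.)
At equilibrium, K_p = P(B)³ / P(Z₂) = 0.00870.
(P(B))³ / (0.0272) = 0.00870
P(B)³ = 2.37×10⁻⁴ ⇒ P(B) = 0.0619 bar

P(B) = 0.0619 bar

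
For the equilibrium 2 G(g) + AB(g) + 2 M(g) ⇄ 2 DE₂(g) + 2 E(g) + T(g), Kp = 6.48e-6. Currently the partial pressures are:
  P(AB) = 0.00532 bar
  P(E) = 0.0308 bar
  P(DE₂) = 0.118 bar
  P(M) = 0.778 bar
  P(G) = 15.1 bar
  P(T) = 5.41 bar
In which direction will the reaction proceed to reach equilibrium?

to the left

Qp = P(DE₂)²·P(E)²·P(T) / (P(G)²·P(AB)·P(M)²) = (0.118)²·(0.0308)²·(5.41) / ((15.1)²·(0.00532)·(0.778)²) = 9.73e-5
Qp = 9.73e-5 > Kp = 6.48e-6, so the reverse reaction proceeds.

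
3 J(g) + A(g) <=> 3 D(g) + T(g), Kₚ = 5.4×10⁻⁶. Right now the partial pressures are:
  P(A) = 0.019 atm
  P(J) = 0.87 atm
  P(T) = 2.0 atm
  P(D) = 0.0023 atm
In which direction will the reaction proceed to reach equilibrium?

Qₚ = P(D)³·P(T) / (P(J)³·P(A)) = (0.0023)³·(2.0) / ((0.87)³·(0.019)) = 1.9×10⁻⁶
Qₚ = 1.9×10⁻⁶ < Kₚ = 5.4×10⁻⁶, so the forward reaction proceeds.

forward (toward products)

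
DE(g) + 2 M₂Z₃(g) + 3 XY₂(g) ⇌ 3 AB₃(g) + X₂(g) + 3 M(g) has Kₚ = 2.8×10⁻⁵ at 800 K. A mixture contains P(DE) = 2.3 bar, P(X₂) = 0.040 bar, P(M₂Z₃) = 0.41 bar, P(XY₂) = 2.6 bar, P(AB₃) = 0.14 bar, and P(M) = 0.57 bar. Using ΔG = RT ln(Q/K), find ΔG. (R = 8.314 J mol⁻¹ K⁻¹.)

Qₚ = P(AB₃)³·P(X₂)·P(M)³ / (P(DE)·P(M₂Z₃)²·P(XY₂)³) = (0.14)³·(0.040)·(0.57)³ / ((2.3)·(0.41)²·(2.6)³) = 2.99×10⁻⁶
ΔG = RT ln(Qₚ/Kₚ) = (8.314 J mol⁻¹ K⁻¹)(800 K) × ln(2.99×10⁻⁶/2.8×10⁻⁵)
   = (6.651 kJ/mol)(-2.237) = -14.9 kJ/mol
ΔG < 0, so the forward reaction is spontaneous (proceeds forward).

ΔG = -14.9 kJ/mol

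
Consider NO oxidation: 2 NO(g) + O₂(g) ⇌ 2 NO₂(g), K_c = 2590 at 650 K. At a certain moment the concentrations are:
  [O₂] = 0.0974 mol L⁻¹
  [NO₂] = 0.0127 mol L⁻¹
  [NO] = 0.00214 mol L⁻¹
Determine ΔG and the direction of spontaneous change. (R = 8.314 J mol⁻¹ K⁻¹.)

Q_c = [NO₂]² / ([NO]²·[O₂]) = (0.0127)² / ((0.00214)²·(0.0974)) = 362
ΔG = RT ln(Q_c/K_c) = (8.314 J mol⁻¹ K⁻¹)(650 K) × ln(362/2590)
   = (5.404 kJ/mol)(-1.968) = -10.6 kJ/mol
ΔG < 0, so the forward reaction is spontaneous (proceeds forward).

ΔG = -10.6 kJ/mol; the forward reaction is spontaneous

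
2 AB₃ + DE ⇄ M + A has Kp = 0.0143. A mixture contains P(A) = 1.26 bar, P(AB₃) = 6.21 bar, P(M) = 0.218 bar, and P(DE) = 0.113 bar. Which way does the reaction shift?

Qp = P(M)·P(A) / (P(AB₃)²·P(DE)) = (0.218)·(1.26) / ((6.21)²·(0.113)) = 0.0630
Qp = 0.0630 > Kp = 0.0143, so the reverse reaction proceeds.

to the left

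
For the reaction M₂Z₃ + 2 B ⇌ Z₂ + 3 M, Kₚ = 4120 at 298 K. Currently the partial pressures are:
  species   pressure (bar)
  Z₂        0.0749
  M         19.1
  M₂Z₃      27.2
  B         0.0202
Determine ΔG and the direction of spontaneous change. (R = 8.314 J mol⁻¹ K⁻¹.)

ΔG = 6.03 kJ/mol; the forward reaction is non-spontaneous

Qₚ = P(Z₂)·P(M)³ / (P(M₂Z₃)·P(B)²) = (0.0749)·(19.1)³ / ((27.2)·(0.0202)²) = 47000
ΔG = RT ln(Qₚ/Kₚ) = (8.314 J mol⁻¹ K⁻¹)(298 K) × ln(47000/4120)
   = (2.478 kJ/mol)(2.434) = 6.03 kJ/mol
ΔG > 0, so the forward reaction is non-spontaneous (proceeds in reverse).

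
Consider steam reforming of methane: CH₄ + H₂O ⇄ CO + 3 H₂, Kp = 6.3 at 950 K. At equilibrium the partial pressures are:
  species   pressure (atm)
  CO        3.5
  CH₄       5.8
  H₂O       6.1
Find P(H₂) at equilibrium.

At equilibrium, Kp = P(CO)·P(H₂)³ / (P(CH₄)·P(H₂O)) = 6.3.
(3.5)·(P(H₂))³ / ((5.8)·(6.1)) = 6.3
P(H₂)³ = 63.7 ⇒ P(H₂) = 4.0 atm

P(H₂) = 4.0 atm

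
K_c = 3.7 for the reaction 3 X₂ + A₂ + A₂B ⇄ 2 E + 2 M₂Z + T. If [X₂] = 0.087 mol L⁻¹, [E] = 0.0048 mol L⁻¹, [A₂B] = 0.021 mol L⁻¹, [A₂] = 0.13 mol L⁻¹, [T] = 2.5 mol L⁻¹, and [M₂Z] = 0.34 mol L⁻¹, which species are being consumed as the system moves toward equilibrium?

none (at equilibrium)

Q_c = [E]²·[M₂Z]²·[T] / ([X₂]³·[A₂]·[A₂B]) = (0.0048)²·(0.34)²·(2.5) / ((0.087)³·(0.13)·(0.021)) = 3.7
Q_c = 3.7 = K_c; the system is at equilibrium.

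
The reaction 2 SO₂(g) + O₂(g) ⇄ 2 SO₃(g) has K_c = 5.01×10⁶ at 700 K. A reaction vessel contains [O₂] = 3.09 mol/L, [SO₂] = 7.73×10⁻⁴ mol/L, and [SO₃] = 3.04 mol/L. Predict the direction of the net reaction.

at equilibrium

Q_c = [SO₃]² / ([SO₂]²·[O₂]) = (3.04)² / ((7.73×10⁻⁴)²·(3.09)) = 5.01×10⁶
Q_c = 5.01×10⁶ = K_c, so the system is already at equilibrium.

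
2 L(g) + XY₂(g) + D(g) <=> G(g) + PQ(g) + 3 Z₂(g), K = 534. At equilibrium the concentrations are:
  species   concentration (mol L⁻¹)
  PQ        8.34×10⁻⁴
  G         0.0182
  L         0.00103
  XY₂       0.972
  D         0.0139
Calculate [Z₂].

[Z₂] = 0.796 mol L⁻¹

At equilibrium, K = [G]·[PQ]·[Z₂]³ / ([L]²·[XY₂]·[D]) = 534.
(0.0182)·(8.34×10⁻⁴)·([Z₂])³ / ((0.00103)²·(0.972)·(0.0139)) = 534
[Z₂]³ = 0.504 ⇒ [Z₂] = 0.796 mol L⁻¹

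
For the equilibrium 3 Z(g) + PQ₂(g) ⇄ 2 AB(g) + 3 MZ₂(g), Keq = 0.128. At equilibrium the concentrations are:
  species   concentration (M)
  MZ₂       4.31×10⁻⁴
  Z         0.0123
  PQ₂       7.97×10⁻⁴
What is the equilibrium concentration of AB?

At equilibrium, Keq = [AB]²·[MZ₂]³ / ([Z]³·[PQ₂]) = 0.128.
([AB])²·(4.31×10⁻⁴)³ / ((0.0123)³·(7.97×10⁻⁴)) = 0.128
[AB]² = 2.37 ⇒ [AB] = 1.54 M

[AB] = 1.54 M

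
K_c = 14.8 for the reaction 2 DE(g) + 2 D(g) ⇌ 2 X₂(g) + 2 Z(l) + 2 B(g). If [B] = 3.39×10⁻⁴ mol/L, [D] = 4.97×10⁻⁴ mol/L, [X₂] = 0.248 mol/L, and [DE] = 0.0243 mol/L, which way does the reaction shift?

(Z is a pure liquid — omitted from Q_c.)
Q_c = [X₂]²·[B]² / ([DE]²·[D]²) = (0.248)²·(3.39×10⁻⁴)² / ((0.0243)²·(4.97×10⁻⁴)²) = 48.5
Q_c = 48.5 > K_c = 14.8, so the reverse reaction proceeds.

toward reactants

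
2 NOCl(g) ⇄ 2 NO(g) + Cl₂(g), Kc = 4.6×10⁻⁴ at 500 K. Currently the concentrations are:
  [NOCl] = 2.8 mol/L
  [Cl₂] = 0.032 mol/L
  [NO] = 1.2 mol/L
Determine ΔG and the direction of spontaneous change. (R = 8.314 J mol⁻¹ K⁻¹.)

Qc = [NO]²·[Cl₂] / [NOCl]² = (1.2)²·(0.032) / (2.8)² = 0.00588
ΔG = RT ln(Qc/Kc) = (8.314 J mol⁻¹ K⁻¹)(500 K) × ln(0.00588/4.6×10⁻⁴)
   = (4.157 kJ/mol)(2.548) = 10.6 kJ/mol
ΔG > 0, so the forward reaction is non-spontaneous (proceeds in reverse).

ΔG = 10.6 kJ/mol; the forward reaction is non-spontaneous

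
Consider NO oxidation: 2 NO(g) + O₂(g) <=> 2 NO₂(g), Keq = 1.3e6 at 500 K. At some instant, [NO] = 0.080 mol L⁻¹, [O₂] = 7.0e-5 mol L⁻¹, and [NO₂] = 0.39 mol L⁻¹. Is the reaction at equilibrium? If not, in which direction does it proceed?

Q = [NO₂]² / ([NO]²·[O₂]) = (0.39)² / ((0.080)²·(7.0e-5)) = 3.4e5
Q = 3.4e5 < Keq = 1.3e6, so the forward reaction proceeds.

to the right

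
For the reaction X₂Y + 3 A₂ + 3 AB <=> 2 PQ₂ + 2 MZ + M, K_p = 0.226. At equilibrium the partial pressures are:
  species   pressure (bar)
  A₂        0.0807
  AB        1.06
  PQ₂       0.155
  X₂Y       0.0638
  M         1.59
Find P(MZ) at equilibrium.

At equilibrium, K_p = P(PQ₂)²·P(MZ)²·P(M) / (P(X₂Y)·P(A₂)³·P(AB)³) = 0.226.
(0.155)²·(P(MZ))²·(1.59) / ((0.0638)·(0.0807)³·(1.06)³) = 0.226
P(MZ)² = 2.36×10⁻⁴ ⇒ P(MZ) = 0.0154 bar

P(MZ) = 0.0154 bar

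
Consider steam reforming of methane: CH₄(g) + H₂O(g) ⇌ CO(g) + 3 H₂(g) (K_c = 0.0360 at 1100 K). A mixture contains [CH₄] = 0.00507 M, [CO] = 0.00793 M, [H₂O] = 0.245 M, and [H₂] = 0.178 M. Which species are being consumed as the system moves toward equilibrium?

Q_c = [CO]·[H₂]³ / ([CH₄]·[H₂O]) = (0.00793)·(0.178)³ / ((0.00507)·(0.245)) = 0.0360
Q_c = 0.0360 = K_c; the system is at equilibrium.

none (at equilibrium)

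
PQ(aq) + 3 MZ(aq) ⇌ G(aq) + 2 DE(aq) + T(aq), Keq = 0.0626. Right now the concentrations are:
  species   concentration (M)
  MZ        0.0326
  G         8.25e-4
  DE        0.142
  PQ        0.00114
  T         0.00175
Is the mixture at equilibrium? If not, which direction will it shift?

no; Q > K, reaction proceeds in reverse

Q = [G]·[DE]²·[T] / ([PQ]·[MZ]³) = (8.25e-4)·(0.142)²·(0.00175) / ((0.00114)·(0.0326)³) = 0.737
Q = 0.737 > Keq = 0.0626: net reverse reaction.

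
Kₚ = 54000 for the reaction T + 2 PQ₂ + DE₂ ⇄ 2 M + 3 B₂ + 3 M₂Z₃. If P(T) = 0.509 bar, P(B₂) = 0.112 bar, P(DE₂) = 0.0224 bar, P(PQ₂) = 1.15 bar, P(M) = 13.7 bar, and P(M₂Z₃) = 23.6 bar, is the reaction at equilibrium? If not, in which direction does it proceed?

toward reactants

Qₚ = P(M)²·P(B₂)³·P(M₂Z₃)³ / (P(T)·P(PQ₂)²·P(DE₂)) = (13.7)²·(0.112)³·(23.6)³ / ((0.509)·(1.15)²·(0.0224)) = 2.30e5
Qₚ = 2.30e5 > Kₚ = 54000, so the reverse reaction proceeds.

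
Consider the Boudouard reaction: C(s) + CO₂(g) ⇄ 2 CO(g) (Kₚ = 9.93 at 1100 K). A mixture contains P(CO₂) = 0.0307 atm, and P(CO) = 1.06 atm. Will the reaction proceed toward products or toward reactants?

(C is a pure solid — omitted from Qₚ.)
Qₚ = P(CO)² / P(CO₂) = (1.06)² / (0.0307) = 36.6
Qₚ = 36.6 > Kₚ = 9.93, so the reverse reaction proceeds.

toward reactants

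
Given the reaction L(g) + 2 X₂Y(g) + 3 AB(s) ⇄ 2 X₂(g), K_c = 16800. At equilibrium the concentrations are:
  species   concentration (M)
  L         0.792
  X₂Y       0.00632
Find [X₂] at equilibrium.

(AB is a pure solid — omitted from K_c.)
At equilibrium, K_c = [X₂]² / ([L]·[X₂Y]²) = 16800.
([X₂])² / ((0.792)·(0.00632)²) = 16800
[X₂]² = 0.531 ⇒ [X₂] = 0.729 M

[X₂] = 0.729 M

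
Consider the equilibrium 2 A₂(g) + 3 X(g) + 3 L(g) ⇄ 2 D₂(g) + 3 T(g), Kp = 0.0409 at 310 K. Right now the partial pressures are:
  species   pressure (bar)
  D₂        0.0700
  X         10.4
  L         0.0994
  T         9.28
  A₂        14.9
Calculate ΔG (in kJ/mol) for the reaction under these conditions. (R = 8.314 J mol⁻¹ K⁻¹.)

Qp = P(D₂)²·P(T)³ / (P(A₂)²·P(X)³·P(L)³) = (0.0700)²·(9.28)³ / ((14.9)²·(10.4)³·(0.0994)³) = 0.0160
ΔG = RT ln(Qp/Kp) = (8.314 J mol⁻¹ K⁻¹)(310 K) × ln(0.0160/0.0409)
   = (2.577 kJ/mol)(-0.9385) = -2.42 kJ/mol
ΔG < 0, so the forward reaction is spontaneous (proceeds forward).

ΔG = -2.42 kJ/mol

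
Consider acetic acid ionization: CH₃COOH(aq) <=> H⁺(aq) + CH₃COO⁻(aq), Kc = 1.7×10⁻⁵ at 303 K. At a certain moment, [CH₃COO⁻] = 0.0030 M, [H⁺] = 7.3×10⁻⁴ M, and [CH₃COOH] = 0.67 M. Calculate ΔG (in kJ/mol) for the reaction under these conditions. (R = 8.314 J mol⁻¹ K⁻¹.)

Qc = [H⁺]·[CH₃COO⁻] / [CH₃COOH] = (7.3×10⁻⁴)·(0.0030) / (0.67) = 3.27×10⁻⁶
ΔG = RT ln(Qc/Kc) = (8.314 J mol⁻¹ K⁻¹)(303 K) × ln(3.27×10⁻⁶/1.7×10⁻⁵)
   = (2.519 kJ/mol)(-1.648) = -4.15 kJ/mol
ΔG < 0, so the forward reaction is spontaneous (proceeds forward).

ΔG = -4.15 kJ/mol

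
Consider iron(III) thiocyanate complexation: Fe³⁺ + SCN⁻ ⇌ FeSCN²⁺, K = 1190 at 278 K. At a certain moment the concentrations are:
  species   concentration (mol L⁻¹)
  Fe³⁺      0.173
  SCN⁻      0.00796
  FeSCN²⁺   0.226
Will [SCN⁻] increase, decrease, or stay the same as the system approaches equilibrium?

Q = [FeSCN²⁺] / ([Fe³⁺]·[SCN⁻]) = (0.226) / ((0.173)·(0.00796)) = 164
Q = 164 < K = 1190: net forward reaction.
SCN⁻ is a reactant, so it decreases.

decrease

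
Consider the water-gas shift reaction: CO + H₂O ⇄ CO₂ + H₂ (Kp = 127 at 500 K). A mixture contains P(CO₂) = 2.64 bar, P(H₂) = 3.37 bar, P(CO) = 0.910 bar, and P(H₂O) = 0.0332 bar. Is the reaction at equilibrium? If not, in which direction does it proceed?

Qp = P(CO₂)·P(H₂) / (P(CO)·P(H₂O)) = (2.64)·(3.37) / ((0.910)·(0.0332)) = 294
Qp = 294 > Kp = 127, so the reverse reaction proceeds.

in the reverse direction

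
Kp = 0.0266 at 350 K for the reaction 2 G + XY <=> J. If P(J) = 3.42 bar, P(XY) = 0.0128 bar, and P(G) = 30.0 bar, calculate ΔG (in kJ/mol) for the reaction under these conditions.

Qp = P(J) / (P(G)²·P(XY)) = (3.42) / ((30.0)²·(0.0128)) = 0.297
ΔG = RT ln(Qp/Kp) = (8.314 J mol⁻¹ K⁻¹)(350 K) × ln(0.297/0.0266)
   = (2.910 kJ/mol)(2.413) = 7.02 kJ/mol
ΔG > 0, so the forward reaction is non-spontaneous (proceeds in reverse).

ΔG = 7.02 kJ/mol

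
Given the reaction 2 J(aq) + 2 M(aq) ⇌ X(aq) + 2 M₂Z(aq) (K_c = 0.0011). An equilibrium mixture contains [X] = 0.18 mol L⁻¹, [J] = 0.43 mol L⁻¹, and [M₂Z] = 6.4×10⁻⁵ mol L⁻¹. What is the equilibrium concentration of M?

At equilibrium, K_c = [X]·[M₂Z]² / ([J]²·[M]²) = 0.0011.
(0.18)·(6.4×10⁻⁵)² / ((0.43)²·([M])²) = 0.0011
[M]² = 3.62×10⁻⁶ ⇒ [M] = 0.0019 mol L⁻¹

[M] = 0.0019 mol L⁻¹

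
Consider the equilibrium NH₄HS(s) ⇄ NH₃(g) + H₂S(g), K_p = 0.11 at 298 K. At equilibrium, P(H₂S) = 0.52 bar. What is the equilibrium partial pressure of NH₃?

P(NH₃) = 0.21 bar

(NH₄HS is a pure solid — omitted from K_p.)
At equilibrium, K_p = P(NH₃)·P(H₂S) = 0.11.
(P(NH₃))·(0.52) = 0.11
P(NH₃) = 0.212 = 0.21 bar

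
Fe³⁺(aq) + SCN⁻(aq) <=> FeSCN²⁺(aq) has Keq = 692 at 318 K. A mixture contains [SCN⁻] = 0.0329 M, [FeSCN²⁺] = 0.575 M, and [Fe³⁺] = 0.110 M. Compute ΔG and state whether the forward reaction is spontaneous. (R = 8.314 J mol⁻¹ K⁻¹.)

ΔG = -3.89 kJ/mol; the forward reaction is spontaneous

Q = [FeSCN²⁺] / ([Fe³⁺]·[SCN⁻]) = (0.575) / ((0.110)·(0.0329)) = 159
ΔG = RT ln(Q/Keq) = (8.314 J mol⁻¹ K⁻¹)(318 K) × ln(159/692)
   = (2.644 kJ/mol)(-1.471) = -3.89 kJ/mol
ΔG < 0, so the forward reaction is spontaneous (proceeds forward).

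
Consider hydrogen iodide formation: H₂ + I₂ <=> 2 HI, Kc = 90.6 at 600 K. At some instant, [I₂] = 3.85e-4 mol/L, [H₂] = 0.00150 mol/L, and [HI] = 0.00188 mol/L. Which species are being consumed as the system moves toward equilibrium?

H₂, I₂ (reactants)

Qc = [HI]² / ([H₂]·[I₂]) = (0.00188)² / ((0.00150)·(3.85e-4)) = 6.12
Qc = 6.12 < Kc = 90.6: net forward reaction.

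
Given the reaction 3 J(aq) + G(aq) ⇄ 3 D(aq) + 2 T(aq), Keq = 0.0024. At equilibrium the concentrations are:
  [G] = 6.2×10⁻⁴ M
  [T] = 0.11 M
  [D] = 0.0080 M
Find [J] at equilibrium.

[J] = 0.16 M

At equilibrium, Keq = [D]³·[T]² / ([J]³·[G]) = 0.0024.
(0.0080)³·(0.11)² / (([J])³·(6.2×10⁻⁴)) = 0.0024
[J]³ = 0.00416 ⇒ [J] = 0.16 M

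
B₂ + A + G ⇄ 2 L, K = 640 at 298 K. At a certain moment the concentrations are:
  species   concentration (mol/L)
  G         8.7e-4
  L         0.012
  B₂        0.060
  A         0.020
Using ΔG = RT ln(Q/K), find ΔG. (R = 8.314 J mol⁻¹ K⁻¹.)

ΔG = -3.80 kJ/mol

Q = [L]² / ([B₂]·[A]·[G]) = (0.012)² / ((0.060)·(0.020)·(8.7e-4)) = 138
ΔG = RT ln(Q/K) = (8.314 J mol⁻¹ K⁻¹)(298 K) × ln(138/640)
   = (2.478 kJ/mol)(-1.534) = -3.80 kJ/mol
ΔG < 0, so the forward reaction is spontaneous (proceeds forward).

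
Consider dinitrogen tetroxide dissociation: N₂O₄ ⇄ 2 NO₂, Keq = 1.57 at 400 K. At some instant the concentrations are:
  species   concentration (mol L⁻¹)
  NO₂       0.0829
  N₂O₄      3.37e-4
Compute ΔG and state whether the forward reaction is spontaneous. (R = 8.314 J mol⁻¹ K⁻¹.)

ΔG = 8.53 kJ/mol; the forward reaction is non-spontaneous

Q = [NO₂]² / [N₂O₄] = (0.0829)² / (3.37e-4) = 20.4
ΔG = RT ln(Q/Keq) = (8.314 J mol⁻¹ K⁻¹)(400 K) × ln(20.4/1.57)
   = (3.326 kJ/mol)(2.564) = 8.53 kJ/mol
ΔG > 0, so the forward reaction is non-spontaneous (proceeds in reverse).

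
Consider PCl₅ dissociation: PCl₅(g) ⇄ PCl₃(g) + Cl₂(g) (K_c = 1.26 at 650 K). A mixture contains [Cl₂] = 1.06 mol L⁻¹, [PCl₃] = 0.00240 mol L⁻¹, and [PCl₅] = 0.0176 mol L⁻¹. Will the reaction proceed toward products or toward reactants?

toward products

Q_c = [PCl₃]·[Cl₂] / [PCl₅] = (0.00240)·(1.06) / (0.0176) = 0.145
Q_c = 0.145 < K_c = 1.26, so the forward reaction proceeds.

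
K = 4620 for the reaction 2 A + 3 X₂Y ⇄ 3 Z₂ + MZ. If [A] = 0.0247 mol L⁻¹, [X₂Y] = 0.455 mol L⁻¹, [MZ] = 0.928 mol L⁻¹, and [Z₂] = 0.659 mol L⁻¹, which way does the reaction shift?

neither direction; the system is at equilibrium

Q = [Z₂]³·[MZ] / ([A]²·[X₂Y]³) = (0.659)³·(0.928) / ((0.0247)²·(0.455)³) = 4620
Q = 4620 = K, so the system is already at equilibrium.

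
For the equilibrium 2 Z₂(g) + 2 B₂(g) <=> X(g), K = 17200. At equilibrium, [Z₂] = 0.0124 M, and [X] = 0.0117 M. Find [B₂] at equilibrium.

[B₂] = 0.0665 M

At equilibrium, K = [X] / ([Z₂]²·[B₂]²) = 17200.
(0.0117) / ((0.0124)²·([B₂])²) = 17200
[B₂]² = 0.00442 ⇒ [B₂] = 0.0665 M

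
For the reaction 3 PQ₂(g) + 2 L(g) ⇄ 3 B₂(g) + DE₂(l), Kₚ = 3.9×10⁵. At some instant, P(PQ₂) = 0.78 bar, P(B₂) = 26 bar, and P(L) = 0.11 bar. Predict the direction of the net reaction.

(DE₂ is a pure liquid — omitted from Qₚ.)
Qₚ = P(B₂)³ / (P(PQ₂)³·P(L)²) = (26)³ / ((0.78)³·(0.11)²) = 3.1×10⁶
Qₚ = 3.1×10⁶ > Kₚ = 3.9×10⁵, so the reverse reaction proceeds.

reverse (toward reactants)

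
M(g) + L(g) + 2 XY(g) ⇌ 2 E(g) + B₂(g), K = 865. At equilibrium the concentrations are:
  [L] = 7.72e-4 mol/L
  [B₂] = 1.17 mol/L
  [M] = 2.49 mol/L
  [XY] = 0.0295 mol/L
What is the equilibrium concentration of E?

At equilibrium, K = [E]²·[B₂] / ([M]·[L]·[XY]²) = 865.
([E])²·(1.17) / ((2.49)·(7.72e-4)·(0.0295)²) = 865
[E]² = 0.00124 ⇒ [E] = 0.0352 mol/L

[E] = 0.0352 mol/L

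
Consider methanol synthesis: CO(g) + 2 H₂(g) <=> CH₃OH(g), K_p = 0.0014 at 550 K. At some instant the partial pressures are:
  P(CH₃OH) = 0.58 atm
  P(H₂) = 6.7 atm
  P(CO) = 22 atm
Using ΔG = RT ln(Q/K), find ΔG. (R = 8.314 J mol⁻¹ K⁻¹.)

ΔG = -3.97 kJ/mol

Q_p = P(CH₃OH) / (P(CO)·P(H₂)²) = (0.58) / ((22)·(6.7)²) = 5.87×10⁻⁴
ΔG = RT ln(Q_p/K_p) = (8.314 J mol⁻¹ K⁻¹)(550 K) × ln(5.87×10⁻⁴/0.0014)
   = (4.573 kJ/mol)(-0.8692) = -3.97 kJ/mol
ΔG < 0, so the forward reaction is spontaneous (proceeds forward).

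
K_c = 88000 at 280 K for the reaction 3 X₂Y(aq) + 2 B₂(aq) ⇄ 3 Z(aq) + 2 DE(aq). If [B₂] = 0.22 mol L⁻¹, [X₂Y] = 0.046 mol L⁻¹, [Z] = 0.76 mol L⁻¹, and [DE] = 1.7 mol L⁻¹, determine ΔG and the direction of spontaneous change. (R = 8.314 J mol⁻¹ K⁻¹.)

ΔG = 2.60 kJ/mol; the forward reaction is non-spontaneous

Q_c = [Z]³·[DE]² / ([X₂Y]³·[B₂]²) = (0.76)³·(1.7)² / ((0.046)³·(0.22)²) = 2.69×10⁵
ΔG = RT ln(Q_c/K_c) = (8.314 J mol⁻¹ K⁻¹)(280 K) × ln(2.69×10⁵/88000)
   = (2.328 kJ/mol)(1.117) = 2.60 kJ/mol
ΔG > 0, so the forward reaction is non-spontaneous (proceeds in reverse).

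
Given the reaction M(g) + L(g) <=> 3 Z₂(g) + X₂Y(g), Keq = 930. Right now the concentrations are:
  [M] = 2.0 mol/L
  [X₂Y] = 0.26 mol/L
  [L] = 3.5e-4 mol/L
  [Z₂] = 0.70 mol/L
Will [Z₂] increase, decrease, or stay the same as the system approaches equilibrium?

Q = [Z₂]³·[X₂Y] / ([M]·[L]) = (0.70)³·(0.26) / ((2.0)·(3.5e-4)) = 130
Q = 130 < Keq = 930: net forward reaction.
Z₂ is a product, so it increases.

increase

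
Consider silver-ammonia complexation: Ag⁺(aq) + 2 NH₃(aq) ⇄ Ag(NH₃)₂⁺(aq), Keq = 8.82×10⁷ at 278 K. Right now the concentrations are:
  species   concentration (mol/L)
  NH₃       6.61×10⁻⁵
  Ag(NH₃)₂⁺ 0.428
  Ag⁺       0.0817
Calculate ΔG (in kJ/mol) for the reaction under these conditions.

Q = [Ag(NH₃)₂⁺] / ([Ag⁺]·[NH₃]²) = (0.428) / ((0.0817)·(6.61×10⁻⁵)²) = 1.20×10⁹
ΔG = RT ln(Q/Keq) = (8.314 J mol⁻¹ K⁻¹)(278 K) × ln(1.20×10⁹/8.82×10⁷)
   = (2.311 kJ/mol)(2.610) = 6.03 kJ/mol
ΔG > 0, so the forward reaction is non-spontaneous (proceeds in reverse).

ΔG = 6.03 kJ/mol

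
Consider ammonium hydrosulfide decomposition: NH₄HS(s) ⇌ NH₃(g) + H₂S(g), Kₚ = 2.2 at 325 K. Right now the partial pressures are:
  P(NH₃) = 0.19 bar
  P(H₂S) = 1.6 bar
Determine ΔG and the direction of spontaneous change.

ΔG = -5.35 kJ/mol; the forward reaction is spontaneous

(NH₄HS is a pure solid — omitted from Qₚ.)
Qₚ = P(NH₃)·P(H₂S) = (0.19)·(1.6) = 0.304
ΔG = RT ln(Qₚ/Kₚ) = (8.314 J mol⁻¹ K⁻¹)(325 K) × ln(0.304/2.2)
   = (2.702 kJ/mol)(-1.979) = -5.35 kJ/mol
ΔG < 0, so the forward reaction is spontaneous (proceeds forward).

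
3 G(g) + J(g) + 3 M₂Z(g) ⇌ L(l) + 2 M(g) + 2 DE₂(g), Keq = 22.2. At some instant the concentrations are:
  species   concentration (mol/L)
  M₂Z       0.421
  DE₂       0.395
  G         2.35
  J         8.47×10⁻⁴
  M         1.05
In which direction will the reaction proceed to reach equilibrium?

toward reactants

(L is a pure liquid — omitted from Q.)
Q = [M]²·[DE₂]² / ([G]³·[J]·[M₂Z]³) = (1.05)²·(0.395)² / ((2.35)³·(8.47×10⁻⁴)·(0.421)³) = 210
Q = 210 > Keq = 22.2, so the reverse reaction proceeds.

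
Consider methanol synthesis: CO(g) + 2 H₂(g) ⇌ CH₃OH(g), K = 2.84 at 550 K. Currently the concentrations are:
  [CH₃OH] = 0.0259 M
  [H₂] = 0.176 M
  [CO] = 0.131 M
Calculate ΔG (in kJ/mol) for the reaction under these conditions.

Q = [CH₃OH] / ([CO]·[H₂]²) = (0.0259) / ((0.131)·(0.176)²) = 6.38
ΔG = RT ln(Q/K) = (8.314 J mol⁻¹ K⁻¹)(550 K) × ln(6.38/2.84)
   = (4.573 kJ/mol)(0.8094) = 3.70 kJ/mol
ΔG > 0, so the forward reaction is non-spontaneous (proceeds in reverse).

ΔG = 3.70 kJ/mol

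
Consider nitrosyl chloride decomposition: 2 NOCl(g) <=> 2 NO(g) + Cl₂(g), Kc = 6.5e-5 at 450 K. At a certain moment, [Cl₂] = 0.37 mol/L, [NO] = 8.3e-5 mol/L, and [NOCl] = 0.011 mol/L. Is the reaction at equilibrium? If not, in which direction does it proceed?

Qc = [NO]²·[Cl₂] / [NOCl]² = (8.3e-5)²·(0.37) / (0.011)² = 2.1e-5
Qc = 2.1e-5 < Kc = 6.5e-5, so the forward reaction proceeds.

to the right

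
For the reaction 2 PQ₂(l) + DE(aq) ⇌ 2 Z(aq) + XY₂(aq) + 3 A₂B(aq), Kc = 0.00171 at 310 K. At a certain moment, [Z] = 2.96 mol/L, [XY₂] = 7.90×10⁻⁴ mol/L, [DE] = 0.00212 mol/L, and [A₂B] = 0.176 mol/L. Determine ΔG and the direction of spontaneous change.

(PQ₂ is a pure liquid — omitted from Qc.)
Qc = [Z]²·[XY₂]·[A₂B]³ / [DE] = (2.96)²·(7.90×10⁻⁴)·(0.176)³ / (0.00212) = 0.0178
ΔG = RT ln(Qc/Kc) = (8.314 J mol⁻¹ K⁻¹)(310 K) × ln(0.0178/0.00171)
   = (2.577 kJ/mol)(2.343) = 6.04 kJ/mol
ΔG > 0, so the forward reaction is non-spontaneous (proceeds in reverse).

ΔG = 6.04 kJ/mol; the forward reaction is non-spontaneous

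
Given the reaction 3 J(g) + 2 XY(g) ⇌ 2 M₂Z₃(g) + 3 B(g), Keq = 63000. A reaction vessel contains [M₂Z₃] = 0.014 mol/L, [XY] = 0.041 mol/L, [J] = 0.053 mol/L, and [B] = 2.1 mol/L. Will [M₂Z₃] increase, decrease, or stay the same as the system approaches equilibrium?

Q = [M₂Z₃]²·[B]³ / ([J]³·[XY]²) = (0.014)²·(2.1)³ / ((0.053)³·(0.041)²) = 7300
Q = 7300 < Keq = 63000: net forward reaction.
M₂Z₃ is a product, so it increases.

increase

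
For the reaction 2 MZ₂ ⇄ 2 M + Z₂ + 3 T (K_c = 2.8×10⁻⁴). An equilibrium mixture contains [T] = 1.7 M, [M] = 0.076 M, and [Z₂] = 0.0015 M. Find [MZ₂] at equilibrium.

At equilibrium, K_c = [M]²·[Z₂]·[T]³ / [MZ₂]² = 2.8×10⁻⁴.
(0.076)²·(0.0015)·(1.7)³ / ([MZ₂])² = 2.8×10⁻⁴
[MZ₂]² = 0.152 ⇒ [MZ₂] = 0.39 M

[MZ₂] = 0.39 M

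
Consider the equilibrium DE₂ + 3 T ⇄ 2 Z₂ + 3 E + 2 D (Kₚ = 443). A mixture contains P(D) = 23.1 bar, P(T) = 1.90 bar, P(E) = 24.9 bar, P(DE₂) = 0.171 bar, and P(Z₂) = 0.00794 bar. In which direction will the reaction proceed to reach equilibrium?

neither direction; the system is at equilibrium

Qₚ = P(Z₂)²·P(E)³·P(D)² / (P(DE₂)·P(T)³) = (0.00794)²·(24.9)³·(23.1)² / ((0.171)·(1.90)³) = 443
Qₚ = 443 = Kₚ, so the system is already at equilibrium.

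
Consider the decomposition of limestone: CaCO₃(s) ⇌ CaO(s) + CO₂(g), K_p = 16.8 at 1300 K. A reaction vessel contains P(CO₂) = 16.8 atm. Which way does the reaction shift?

(CaCO₃, CaO are pure solids — omitted from Q_p.)
Q_p = P(CO₂) = 16.8
Q_p = 16.8 = K_p, so the system is already at equilibrium.

no net change (already at equilibrium)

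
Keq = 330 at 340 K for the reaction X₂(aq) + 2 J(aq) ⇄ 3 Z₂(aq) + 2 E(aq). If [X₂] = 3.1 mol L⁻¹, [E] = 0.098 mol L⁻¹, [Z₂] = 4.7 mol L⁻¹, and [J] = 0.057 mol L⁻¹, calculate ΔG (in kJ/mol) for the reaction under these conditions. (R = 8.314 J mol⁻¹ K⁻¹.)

Q = [Z₂]³·[E]² / ([X₂]·[J]²) = (4.7)³·(0.098)² / ((3.1)·(0.057)²) = 99.0
ΔG = RT ln(Q/Keq) = (8.314 J mol⁻¹ K⁻¹)(340 K) × ln(99.0/330)
   = (2.827 kJ/mol)(-1.204) = -3.40 kJ/mol
ΔG < 0, so the forward reaction is spontaneous (proceeds forward).

ΔG = -3.40 kJ/mol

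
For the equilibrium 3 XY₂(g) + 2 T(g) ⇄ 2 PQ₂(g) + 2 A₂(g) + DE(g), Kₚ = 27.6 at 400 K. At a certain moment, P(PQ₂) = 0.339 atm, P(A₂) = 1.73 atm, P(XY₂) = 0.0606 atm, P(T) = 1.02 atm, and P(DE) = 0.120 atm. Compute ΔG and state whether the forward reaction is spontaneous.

Qₚ = P(PQ₂)²·P(A₂)²·P(DE) / (P(XY₂)³·P(T)²) = (0.339)²·(1.73)²·(0.120) / ((0.0606)³·(1.02)²) = 178
ΔG = RT ln(Qₚ/Kₚ) = (8.314 J mol⁻¹ K⁻¹)(400 K) × ln(178/27.6)
   = (3.326 kJ/mol)(1.864) = 6.20 kJ/mol
ΔG > 0, so the forward reaction is non-spontaneous (proceeds in reverse).

ΔG = 6.20 kJ/mol; the forward reaction is non-spontaneous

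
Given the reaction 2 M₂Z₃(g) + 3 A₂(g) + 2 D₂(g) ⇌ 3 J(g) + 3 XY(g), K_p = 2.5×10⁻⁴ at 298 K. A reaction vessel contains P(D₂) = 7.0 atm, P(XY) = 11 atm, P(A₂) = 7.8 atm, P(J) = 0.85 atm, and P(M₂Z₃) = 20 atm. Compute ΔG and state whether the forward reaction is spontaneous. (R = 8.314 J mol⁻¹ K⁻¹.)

ΔG = -2.59 kJ/mol; the forward reaction is spontaneous

Q_p = P(J)³·P(XY)³ / (P(M₂Z₃)²·P(A₂)³·P(D₂)²) = (0.85)³·(11)³ / ((20)²·(7.8)³·(7.0)²) = 8.79×10⁻⁵
ΔG = RT ln(Q_p/K_p) = (8.314 J mol⁻¹ K⁻¹)(298 K) × ln(8.79×10⁻⁵/2.5×10⁻⁴)
   = (2.478 kJ/mol)(-1.045) = -2.59 kJ/mol
ΔG < 0, so the forward reaction is spontaneous (proceeds forward).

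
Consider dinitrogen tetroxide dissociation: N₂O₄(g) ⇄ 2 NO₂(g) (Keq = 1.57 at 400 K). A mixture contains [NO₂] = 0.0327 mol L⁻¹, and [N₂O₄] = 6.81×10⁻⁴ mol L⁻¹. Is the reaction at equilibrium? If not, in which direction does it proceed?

at equilibrium

Q = [NO₂]² / [N₂O₄] = (0.0327)² / (6.81×10⁻⁴) = 1.57
Q = 1.57 = Keq, so the system is already at equilibrium.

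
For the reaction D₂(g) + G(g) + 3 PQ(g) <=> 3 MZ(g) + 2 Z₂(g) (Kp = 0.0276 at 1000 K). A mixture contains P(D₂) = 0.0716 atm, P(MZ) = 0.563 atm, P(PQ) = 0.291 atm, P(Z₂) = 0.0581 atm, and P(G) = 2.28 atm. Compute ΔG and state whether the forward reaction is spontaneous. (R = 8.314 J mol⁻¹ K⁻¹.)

Qp = P(MZ)³·P(Z₂)² / (P(D₂)·P(G)·P(PQ)³) = (0.563)³·(0.0581)² / ((0.0716)·(2.28)·(0.291)³) = 0.150
ΔG = RT ln(Qp/Kp) = (8.314 J mol⁻¹ K⁻¹)(1000 K) × ln(0.150/0.0276)
   = (8.314 kJ/mol)(1.693) = 14.1 kJ/mol
ΔG > 0, so the forward reaction is non-spontaneous (proceeds in reverse).

ΔG = 14.1 kJ/mol; the forward reaction is non-spontaneous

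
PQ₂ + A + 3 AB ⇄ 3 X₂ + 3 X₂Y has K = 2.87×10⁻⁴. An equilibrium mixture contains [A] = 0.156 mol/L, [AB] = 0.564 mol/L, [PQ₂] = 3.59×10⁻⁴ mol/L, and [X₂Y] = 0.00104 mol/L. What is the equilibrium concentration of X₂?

[X₂] = 1.37 mol/L

At equilibrium, K = [X₂]³·[X₂Y]³ / ([PQ₂]·[A]·[AB]³) = 2.87×10⁻⁴.
([X₂])³·(0.00104)³ / ((3.59×10⁻⁴)·(0.156)·(0.564)³) = 2.87×10⁻⁴
[X₂]³ = 2.56 ⇒ [X₂] = 1.37 mol/L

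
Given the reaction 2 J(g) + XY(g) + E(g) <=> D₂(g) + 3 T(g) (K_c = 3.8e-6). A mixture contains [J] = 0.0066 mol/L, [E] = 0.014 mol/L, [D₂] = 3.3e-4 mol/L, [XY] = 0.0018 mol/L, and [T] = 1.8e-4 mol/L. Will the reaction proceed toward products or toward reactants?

toward products

Q_c = [D₂]·[T]³ / ([J]²·[XY]·[E]) = (3.3e-4)·(1.8e-4)³ / ((0.0066)²·(0.0018)·(0.014)) = 1.8e-6
Q_c = 1.8e-6 < K_c = 3.8e-6, so the forward reaction proceeds.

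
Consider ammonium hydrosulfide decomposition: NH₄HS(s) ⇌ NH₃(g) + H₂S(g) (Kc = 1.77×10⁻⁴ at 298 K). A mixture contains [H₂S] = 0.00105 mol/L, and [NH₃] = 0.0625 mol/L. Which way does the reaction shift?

forward (toward products)

(NH₄HS is a pure solid — omitted from Qc.)
Qc = [NH₃]·[H₂S] = (0.0625)·(0.00105) = 6.56×10⁻⁵
Qc = 6.56×10⁻⁵ < Kc = 1.77×10⁻⁴, so the forward reaction proceeds.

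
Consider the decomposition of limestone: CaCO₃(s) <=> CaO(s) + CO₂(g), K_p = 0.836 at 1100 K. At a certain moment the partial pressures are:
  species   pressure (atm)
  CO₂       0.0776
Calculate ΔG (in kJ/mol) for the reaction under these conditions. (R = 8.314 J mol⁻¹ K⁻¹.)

ΔG = -21.7 kJ/mol

(CaCO₃, CaO are pure solids — omitted from Q_p.)
Q_p = P(CO₂) = 0.0776
ΔG = RT ln(Q_p/K_p) = (8.314 J mol⁻¹ K⁻¹)(1100 K) × ln(0.0776/0.836)
   = (9.145 kJ/mol)(-2.377) = -21.7 kJ/mol
ΔG < 0, so the forward reaction is spontaneous (proceeds forward).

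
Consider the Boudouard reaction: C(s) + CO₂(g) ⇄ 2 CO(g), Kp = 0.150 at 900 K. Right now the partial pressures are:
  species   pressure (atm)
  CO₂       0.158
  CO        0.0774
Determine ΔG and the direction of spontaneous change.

(C is a pure solid — omitted from Qp.)
Qp = P(CO)² / P(CO₂) = (0.0774)² / (0.158) = 0.0379
ΔG = RT ln(Qp/Kp) = (8.314 J mol⁻¹ K⁻¹)(900 K) × ln(0.0379/0.150)
   = (7.483 kJ/mol)(-1.376) = -10.3 kJ/mol
ΔG < 0, so the forward reaction is spontaneous (proceeds forward).

ΔG = -10.3 kJ/mol; the forward reaction is spontaneous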